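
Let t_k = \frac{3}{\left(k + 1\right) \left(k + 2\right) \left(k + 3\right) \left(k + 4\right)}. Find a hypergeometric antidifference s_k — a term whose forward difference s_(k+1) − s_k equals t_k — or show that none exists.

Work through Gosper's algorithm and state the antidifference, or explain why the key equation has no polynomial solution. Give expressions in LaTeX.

s_k = \frac{k \left(k^{2} + 6 k + 11\right)}{6 \left(k + 1\right) \left(k + 2\right) \left(k + 3\right)}

t_(k+1)/t_k = (k + 1)/(k + 5).
Take A(k)=k + 1, B(k)=k + 5, C(k)=1.
Solve (k + 1)·f(k+1) − (k + 4)·f(k) = 1.
From deg A=1, deg B=1, deg C=0: d=3.
A polynomial solution: f(k) = k*(k**2 + 6*k + 11)/18.
So s_k = (B(k−1)f/C)·t_k = (k*(k + 4)*(k**2 + 6*k + 11)/18)·t_k = k*(k**2 + 6*k + 11)/(6*(k + 1)*(k + 2)*(k + 3)).
s_(k+1) − s_k = 3/(k**4 + 10*k**3 + 35*k**2 + 50*k + 24) = t_k.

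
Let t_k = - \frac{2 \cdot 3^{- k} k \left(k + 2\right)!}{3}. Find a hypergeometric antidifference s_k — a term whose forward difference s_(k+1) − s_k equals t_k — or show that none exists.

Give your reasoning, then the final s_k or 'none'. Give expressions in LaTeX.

s_k = - 2 \cdot 3^{- k} \left(k + 2\right)!

Ratio r(k) = (k + 1)*(k + 3)/(3*k).
So A=k/3 + 1 and B=1, with C=k.
Solve (k/3 + 1)·f(k+1) − (1)·f(k) = k.
d = 0 from the (1,0,1) case.
Coefficient equations give f(k) = 3.
Get s_k = R·t_k = -2*factorial(k + 2)/3**k with R(k) = B(k−1)f(k)/C(k) = 3/k.
Δs = -2*k*factorial(k + 2)/(3*3**k), as required.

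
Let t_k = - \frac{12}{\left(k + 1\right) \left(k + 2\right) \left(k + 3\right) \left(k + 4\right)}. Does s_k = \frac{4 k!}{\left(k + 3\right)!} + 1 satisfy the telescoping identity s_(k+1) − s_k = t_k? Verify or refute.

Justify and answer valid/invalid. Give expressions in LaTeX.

valid (s_(k+1) − s_k reduces to t_k)

s_(k+1) = 4*factorial(k + 1)/factorial(k + 4) + 1
s_(k+1) − s_k = -12/((k + 1)*(k + 2)*(k + 3)*(k + 4))
(s_(k+1) − s_k) − t_k = 0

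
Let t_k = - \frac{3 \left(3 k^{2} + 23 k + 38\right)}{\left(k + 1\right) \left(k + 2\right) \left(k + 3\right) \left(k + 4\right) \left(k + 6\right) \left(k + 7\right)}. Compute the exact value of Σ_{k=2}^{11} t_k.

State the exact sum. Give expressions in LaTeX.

Compute t_(k+1)/t_k: get (k + 1)*(k + 6)*(23*k + 3*(k + 1)**2 + 61)/((k + 5)*(k + 8)*(3*k**2 + 23*k + 38)).
A = k + 1, B = k + 8, C = k**3 + 38*k**2/3 + 51*k + 190/3.
Key eq: (k + 1)·f(k+1) = (k + 7)·f(k) + (k**3 + 38*k**2/3 + 51*k + 190/3).
Degrees (1,1,3) ⇒ d ≤ 6.
Solve for f: f(k) = k*(k + 2)*(k + 4)*(k + 5)*(k**2 + 10*k + 27)/54 (degree 6 ≤ 6).
Then R = B(k−1)f/C = k*(k + 2)*(k + 4)*(k + 7)*(k**2 + 10*k + 27)/(18*(3*k**2 + 23*k + 38)), so s_k = R(k)·t_k = k*(-k**2 - 10*k - 27)/(6*(k**3 + 10*k**2 + 27*k + 18)).
Verify: 3*(-3*k**2 - 23*k - 38)/(k**6 + 23*k**5 + 207*k**4 + 925*k**3 + 2144*k**2 + 2412*k + 1008) matches t_k.
Sum = s_(12) − s_(2); s_(12) = -97/585, s_(2) = -17/120 ⇒ -113/4680.

Σ = -113/4680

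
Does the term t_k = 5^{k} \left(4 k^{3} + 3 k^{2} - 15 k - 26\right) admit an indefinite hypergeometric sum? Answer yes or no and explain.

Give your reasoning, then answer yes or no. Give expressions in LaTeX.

r(k) = 5*(4*k**3 + 15*k**2 + 3*k - 34)/(4*k**3 + 3*k**2 - 15*k - 26) after simplifying.
Factor: A=5; B=1; C=k**3 + 3*k**2/4 - 15*k/4 - 13/2.
Key eq: (5)·f(k+1) = (1)·f(k) + (k**3 + 3*k**2/4 - 15*k/4 - 13/2).
deg f ≤ 3 (via 0,0,3).
Solving with deg f ≤ 3: f(k) = (k**3 - 3*k**2 - 4)/4.
Then R = B(k−1)f/C = (k**3 - 3*k**2 - 4)/(4*k**3 + 3*k**2 - 15*k - 26), so s_k = R(k)·t_k = 5**k*(k**3 - 3*k**2 - 4).
Δs = 5**k*(4*k**3 + 3*k**2 - 15*k - 26), as required.

Yes. s_k = 5^{k} \left(k^{3} - 3 k^{2} - 4\right).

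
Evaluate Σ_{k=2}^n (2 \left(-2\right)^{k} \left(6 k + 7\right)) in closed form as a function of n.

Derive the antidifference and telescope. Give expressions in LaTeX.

t_(k+1)/t_k = 2*(-6*k - 13)/(6*k + 7).
A = -2, B = 1, C = k + 7/6.
Key eq: (-2)·f(k+1) = (1)·f(k) + (k + 7/6).
Degrees (0,0,1) ⇒ d ≤ 1.
Solve for f: f(k) = -(2*k + 1)/6 (degree 1 ≤ 1).
Then R = B(k−1)f/C = -(2*k + 1)/(6*k + 7), so s_k = R(k)·t_k = (-2)**(k + 1)*(2*k + 1).
Δs = 2*(-2)**k*(6*k + 7), as required.
Σ_(k=2)^n t_k = s_(n+1) − s_(2) = ((-2)**(n + 2)*(2*n + 3)) − (-40), i.e. 8*(-2)**n*n + 12*(-2)**n + 40.

S(n) = 8 \left(-2\right)^{n} n + 12 \left(-2\right)^{n} + 40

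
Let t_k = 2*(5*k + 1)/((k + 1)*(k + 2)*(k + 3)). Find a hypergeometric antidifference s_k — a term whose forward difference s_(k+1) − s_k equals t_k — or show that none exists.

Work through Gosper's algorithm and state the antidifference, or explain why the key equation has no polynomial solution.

s_k = k*(3*k - 1)/((k + 1)*(k + 2))

t_(k+1)/t_k = (k + 1)*(5*k + 6)/((k + 4)*(5*k + 1)).
Take A(k)=k + 1, B(k)=k + 4, C(k)=k + 1/5.
Set up (k + 1)·f(k+1) − (k + 3)·f(k) − (k + 1/5) = 0.
deg f ≤ 2 (via 1,1,1).
Match coefficients ⇒ f(k) = k*(3*k - 1)/10.
Certificate R = B(k−1)f/C = k*(k + 3)*(3*k - 1)/(2*(5*k + 1)) gives s_k = k*(3*k - 1)/((k + 1)*(k + 2)).
s_(k+1) − s_k = 2*(5*k + 1)/(k**3 + 6*k**2 + 11*k + 6) = t_k.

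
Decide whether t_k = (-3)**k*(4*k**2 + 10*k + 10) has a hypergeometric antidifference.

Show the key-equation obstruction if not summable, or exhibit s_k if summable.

Yes. s_k = (-3)**k*(-k**2 - k - 1).

Ratio r(k) = 3*(-2*k**2 - 9*k - 12)/(2*k**2 + 5*k + 5).
Normal form (A,B,C) = (-3, 1, k**2 + 5*k/2 + 5/2).
Key eq: (-3)·f(k+1) = (1)·f(k) + (k**2 + 5*k/2 + 5/2).
Degrees (0,0,2) ⇒ d ≤ 2.
A polynomial solution: f(k) = -(k**2 + k + 1)/4.
Get s_k = R·t_k = (-3)**k*(-k**2 - k - 1) with R(k) = B(k−1)f(k)/C(k) = -(k**2 + k + 1)/(2*(2*k**2 + 5*k + 5)).
Verify: (-3)**k*(4*k**2 + 10*k + 10) matches t_k.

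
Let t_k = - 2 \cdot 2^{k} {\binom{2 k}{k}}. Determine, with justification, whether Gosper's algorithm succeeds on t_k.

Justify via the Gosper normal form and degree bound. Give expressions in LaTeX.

The ratio is 4*(2*k + 1)/(k + 1).
So A=8*k + 4 and B=k + 1, with C=1.
Set up (8*k + 4)·f(k+1) − (k)·f(k) − (1) = 0.
d = -1 from the (1,1,0) case.
d = -1 < 0 ⇒ no nonzero polynomial f; not summable.

No. Not Gosper-summable.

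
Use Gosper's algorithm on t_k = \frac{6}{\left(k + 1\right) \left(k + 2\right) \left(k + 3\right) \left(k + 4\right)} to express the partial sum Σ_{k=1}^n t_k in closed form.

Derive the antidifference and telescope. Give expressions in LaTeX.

S(n) = \frac{n \left(n^{2} + 9 n + 26\right)}{12 \left(n^{3} + 9 n^{2} + 26 n + 24\right)}

r(k) = (k + 1)/(k + 5) after simplifying.
Take A(k)=k + 1, B(k)=k + 5, C(k)=1.
Solve (k + 1)·f(k+1) − (k + 4)·f(k) = 1.
deg f ≤ 3 (via 1,1,0).
Coefficient equations give f(k) = k*(k**2 + 6*k + 11)/18.
R(k) = B(k−1)·f(k)/C(k) = k*(k + 4)*(k**2 + 6*k + 11)/18; s_k = R·t_k = k*(k**2 + 6*k + 11)/(3*(k + 1)*(k + 2)*(k + 3)).
s_(k+1) − s_k = 6/(k**4 + 10*k**3 + 35*k**2 + 50*k + 24) = t_k.
Σ_(k=1)^n t_k = s_(n+1) − s_(1) = ((n**3 + 9*n**2 + 26*n + 18)/(3*(n**3 + 9*n**2 + 26*n + 24))) − (1/4), i.e. n*(n**2 + 9*n + 26)/(12*(n**3 + 9*n**2 + 26*n + 24)).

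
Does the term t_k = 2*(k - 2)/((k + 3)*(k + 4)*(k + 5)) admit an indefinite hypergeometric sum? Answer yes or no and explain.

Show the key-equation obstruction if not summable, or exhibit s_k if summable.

Yes. s_k = k*(k - 17)/(12*(k + 3)*(k + 4)).

Ratio r(k) = (k - 1)*(k + 3)/((k - 2)*(k + 6)).
Normal form (A,B,C) = (k + 3, k + 6, k - 2).
Key eq: (k + 3)·f(k+1) = (k + 5)·f(k) + (k - 2).
d = 2 from the (1,1,1) case.
Solve for f: f(k) = k*(k - 17)/24 (degree 2 ≤ 2).
R(k) = B(k−1)·f(k)/C(k) = k*(k - 17)*(k + 5)/(24*(k - 2)); s_k = R·t_k = k*(k - 17)/(12*(k + 3)*(k + 4)).
Verify: 2*(k - 2)/(k**3 + 12*k**2 + 47*k + 60) matches t_k.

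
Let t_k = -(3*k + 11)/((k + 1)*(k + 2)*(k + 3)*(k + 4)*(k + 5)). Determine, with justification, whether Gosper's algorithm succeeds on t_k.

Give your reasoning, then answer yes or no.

Yes. s_k = k*(-k**2 - 7*k - 14)/(8*(k**3 + 7*k**2 + 14*k + 8)).

r(k) = (k + 1)*(3*k + 14)/((k + 6)*(3*k + 11)) after simplifying.
Factor: A=k + 1; B=k + 6; C=k + 11/3.
f must satisfy (k + 1)·f(k+1) − (k + 5)·f(k) = k + 11/3.
deg f ≤ 4 (via 1,1,1).
Match coefficients ⇒ f(k) = k*(k + 3)*(k**2 + 7*k + 14)/24.
Then R = B(k−1)f/C = k*(k + 3)*(k + 5)*(k**2 + 7*k + 14)/(8*(3*k + 11)), so s_k = R(k)·t_k = k*(-k**2 - 7*k - 14)/(8*(k**3 + 7*k**2 + 14*k + 8)).
Check: Δs_k = (-3*k - 11)/(k**5 + 15*k**4 + 85*k**3 + 225*k**2 + 274*k + 120). ✓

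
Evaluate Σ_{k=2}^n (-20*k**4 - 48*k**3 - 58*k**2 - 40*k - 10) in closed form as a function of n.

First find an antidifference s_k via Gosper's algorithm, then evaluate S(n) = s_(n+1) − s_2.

S(n) = -4*n**5 - 22*n**4 - 50*n**3 - 61*n**2 - 39*n + 176

t_(k+1)/t_k = (10*k**4 + 64*k**3 + 161*k**2 + 190*k + 88)/(10*k**4 + 24*k**3 + 29*k**2 + 20*k + 5).
Take A(k)=1, B(k)=1, C(k)=k**4 + 12*k**3/5 + 29*k**2/10 + 2*k + 1/2.
Key eq: (1)·f(k+1) = (1)·f(k) + (k**4 + 12*k**3/5 + 29*k**2/10 + 2*k + 1/2).
d = 5 from the (0,0,4) case.
A polynomial solution: f(k) = k*(k + 1)*(4*k**3 - 2*k**2 + 4*k - 1)/20.
So s_k = (B(k−1)f/C)·t_k = (k*(4*k**3 - 2*k**2 + 4*k - 1)/(2*(10*k**3 + 14*k**2 + 15*k + 5)))·t_k = k*(-4*k**4 - 2*k**3 - 2*k**2 - 3*k + 1).
s_(k+1) − s_k = -20*k**4 - 48*k**3 - 58*k**2 - 40*k - 10 = t_k.
s_(n+1) = -4*n**5 - 22*n**4 - 50*n**3 - 61*n**2 - 39*n - 10 and s_(2) = -186, so S(n) = -4*n**5 - 22*n**4 - 50*n**3 - 61*n**2 - 39*n + 176.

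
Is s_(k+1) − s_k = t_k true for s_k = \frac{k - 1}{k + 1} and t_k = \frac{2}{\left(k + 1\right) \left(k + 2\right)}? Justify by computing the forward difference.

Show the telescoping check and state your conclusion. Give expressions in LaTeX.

valid (s_(k+1) − s_k reduces to t_k)

s_(k+1) = k/(k + 2)
s_(k+1) − s_k = 2/(k**2 + 3*k + 2)
(s_(k+1) − s_k) − t_k = 0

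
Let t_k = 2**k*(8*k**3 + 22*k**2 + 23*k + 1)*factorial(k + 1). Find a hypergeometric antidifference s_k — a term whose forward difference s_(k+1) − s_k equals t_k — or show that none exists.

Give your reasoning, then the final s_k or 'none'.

r(k) = 2*(8*k**4 + 62*k**3 + 183*k**2 + 236*k + 108)/(8*k**3 + 22*k**2 + 23*k + 1) after simplifying.
Factor: A=2*k + 4; B=1; C=k**3 + 11*k**2/4 + 23*k/8 + 1/8.
f must satisfy (2*k + 4)·f(k+1) − (1)·f(k) = k**3 + 11*k**2/4 + 23*k/8 + 1/8.
deg f ≤ 2 (via 1,0,3).
Match coefficients ⇒ f(k) = (k - 1)*(4*k + 1)/8.
Then R = B(k−1)f/C = (k - 1)*(4*k + 1)/(8*k**3 + 22*k**2 + 23*k + 1), so s_k = R(k)·t_k = 2**k*(k - 1)*(4*k + 1)*factorial(k + 1).
Check: Δs_k = 2**k*(8*k**3 + 22*k**2 + 23*k + 1)*factorial(k + 1). ✓

s_k = 2**k*(k - 1)*(4*k + 1)*factorial(k + 1)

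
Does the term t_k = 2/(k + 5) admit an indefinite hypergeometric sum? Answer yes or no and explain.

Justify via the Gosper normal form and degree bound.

No; the coefficient equations for f are inconsistent.

Step 1: r(k) = (k + 5)/(k + 6).
Normal form (A,B,C) = (k + 5, k + 6, 1).
f must satisfy (k + 5)·f(k+1) − (k + 5)·f(k) = 1.
Bound: deg f ≤ 0.
Generic f = c0 gives residual -1; -1 = 0 cannot hold, so t_k is not Gosper-summable.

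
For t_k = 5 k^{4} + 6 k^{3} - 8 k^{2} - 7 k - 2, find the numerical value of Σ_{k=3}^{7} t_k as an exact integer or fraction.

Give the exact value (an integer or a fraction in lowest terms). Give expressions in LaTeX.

Σ = 26680

t_(k+1)/t_k = (5*k**4 + 26*k**3 + 40*k**2 + 15*k - 6)/(5*k**4 + 6*k**3 - 8*k**2 - 7*k - 2).
Gosper form: A/B · C(k+1)/C(k) with A=1, B=1, C=k**4 + 6*k**3/5 - 8*k**2/5 - 7*k/5 - 2/5.
Set up (1)·f(k+1) − (1)·f(k) − (k**4 + 6*k**3/5 - 8*k**2/5 - 7*k/5 - 2/5) = 0.
deg f ≤ 5 (via 0,0,4).
Coefficient equations give f(k) = k**2*(k**3 - k**2 - 4*k + 2)/5.
Get s_k = R·t_k = k**2*(k**3 - k**2 - 4*k + 2) with R(k) = B(k−1)f(k)/C(k) = k**2*(k**3 - k**2 - 4*k + 2)/(5*k**4 + 6*k**3 - 8*k**2 - 7*k - 2).
s_(k+1) − s_k = 5*k**4 + 6*k**3 - 8*k**2 - 7*k - 2 = t_k.
Sum = s_(8) − s_(3); s_(8) = 26752, s_(3) = 72 ⇒ 26680.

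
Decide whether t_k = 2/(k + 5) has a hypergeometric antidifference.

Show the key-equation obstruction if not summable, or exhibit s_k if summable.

No — key equation has no polynomial f.

The ratio is (k + 5)/(k + 6).
Gosper form: A/B · C(k+1)/C(k) with A=k + 5, B=k + 6, C=1.
Need (k + 5)·f(k+1) − (k + 5)·f(k) = 1.
deg f ≤ 0 (via 1,1,0).
Put f(k) = c0: A·f(k+1) − B(k−1)·f(k) − C = -1; need -1 = 0 — inconsistent ⇒ no f, not summable.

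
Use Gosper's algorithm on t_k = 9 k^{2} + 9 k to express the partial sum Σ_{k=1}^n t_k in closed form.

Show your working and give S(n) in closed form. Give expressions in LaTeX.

S(n) = 3 n \left(n^{2} + 3 n + 2\right)

Compute t_(k+1)/t_k: get (k + 2)/k.
Factor: A=1; B=1; C=k**2 + k.
Set up (1)·f(k+1) − (1)·f(k) − (k**2 + k) = 0.
deg f ≤ 3 (via 0,0,2).
A polynomial solution: f(k) = k*(k - 1)*(k + 1)/3.
Then R = B(k−1)f/C = (k - 1)/3, so s_k = R(k)·t_k = 3*k*(k**2 - 1).
Δs = 9*k*(k + 1), as required.
Evaluate: s_(n+1) = 3*n*(n**2 + 3*n + 2); subtract s_(1) = 0 ⇒ S(n) = 3*n*(n**2 + 3*n + 2).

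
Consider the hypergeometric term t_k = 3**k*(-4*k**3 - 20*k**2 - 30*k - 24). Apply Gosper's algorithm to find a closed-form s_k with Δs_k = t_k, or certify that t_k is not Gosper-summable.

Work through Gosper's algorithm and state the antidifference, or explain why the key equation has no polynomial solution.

Step 1: r(k) = 3*(2*k**3 + 16*k**2 + 41*k + 39)/(2*k**3 + 10*k**2 + 15*k + 12).
Gosper form: A/B · C(k+1)/C(k) with A=3, B=1, C=k**3 + 5*k**2 + 15*k/2 + 6.
f must satisfy (3)·f(k+1) − (1)·f(k) = k**3 + 5*k**2 + 15*k/2 + 6.
d = 3 from the (0,0,3) case.
A polynomial solution: f(k) = (2*k**3 + k**2 + 3*k + 3)/4.
Then R = B(k−1)f/C = (2*k**3 + k**2 + 3*k + 3)/(2*(2*k**3 + 10*k**2 + 15*k + 12)), so s_k = R(k)·t_k = 3**k*(-2*k**3 - k**2 - 3*k - 3).
Verify: 3**k*(-4*k**3 - 20*k**2 - 30*k - 24) matches t_k.

s_k = 3**k*(-2*k**3 - k**2 - 3*k - 3)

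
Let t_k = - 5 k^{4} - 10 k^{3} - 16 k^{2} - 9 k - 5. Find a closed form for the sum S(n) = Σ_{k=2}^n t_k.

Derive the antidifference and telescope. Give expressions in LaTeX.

S(n) = - n^{5} - 5 n^{4} - 12 n^{3} - 15 n^{2} - 12 n + 45

Compute t_(k+1)/t_k: get (5*k**4 + 30*k**3 + 76*k**2 + 91*k + 45)/(5*k**4 + 10*k**3 + 16*k**2 + 9*k + 5).
Take A(k)=1, B(k)=1, C(k)=k**4 + 2*k**3 + 16*k**2/5 + 9*k/5 + 1.
Set up (1)·f(k+1) − (1)·f(k) − (k**4 + 2*k**3 + 16*k**2/5 + 9*k/5 + 1) = 0.
d = 5 from the (0,0,4) case.
Match coefficients ⇒ f(k) = k*(k**4 + 2*k**2 - k + 3)/5.
Certificate R = B(k−1)f/C = k*(k**4 + 2*k**2 - k + 3)/(5*k**4 + 10*k**3 + 16*k**2 + 9*k + 5) gives s_k = k*(-k**4 - 2*k**2 + k - 3).
Δs = -5*k**4 - 10*k**3 - 16*k**2 - 9*k - 5, as required.
Telescope: S(n) = s_(n+1) − s_(2) = -n**5 - 5*n**4 - 12*n**3 - 15*n**2 - 12*n - 5 − (-50) = -n**5 - 5*n**4 - 12*n**3 - 15*n**2 - 12*n + 45.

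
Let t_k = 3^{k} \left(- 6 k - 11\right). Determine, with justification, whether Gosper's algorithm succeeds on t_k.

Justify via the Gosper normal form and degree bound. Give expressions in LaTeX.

Yes. s_k = 3^{k} \left(- 3 k - 1\right).

Ratio r(k) = 3*(6*k + 17)/(6*k + 11).
Factor: A=3; B=1; C=k + 11/6.
Need (3)·f(k+1) − (1)·f(k) = k + 11/6.
From deg A=0, deg B=0, deg C=1: d=1.
Solving with deg f ≤ 1: f(k) = (3*k + 1)/6.
So s_k = (B(k−1)f/C)·t_k = ((3*k + 1)/(6*k + 11))·t_k = 3**k*(-3*k - 1).
Verify: 3**k*(-6*k - 11) matches t_k.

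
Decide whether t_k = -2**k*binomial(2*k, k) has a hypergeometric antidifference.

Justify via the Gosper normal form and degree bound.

No — t_k has no hypergeometric antidifference.

Compute t_(k+1)/t_k: get 4*(2*k + 1)/(k + 1).
Gosper form: A/B · C(k+1)/C(k) with A=8*k + 4, B=k + 1, C=1.
Key eq: (8*k + 4)·f(k+1) = (k)·f(k) + (1).
d = -1 from the (1,1,0) case.
deg f ≤ -1 is impossible — no certificate.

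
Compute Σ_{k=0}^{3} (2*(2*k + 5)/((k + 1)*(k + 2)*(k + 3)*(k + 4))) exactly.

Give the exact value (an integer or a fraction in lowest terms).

Compute t_(k+1)/t_k: get (k + 1)*(2*k + 7)/((k + 5)*(2*k + 5)).
Gosper form: A/B · C(k+1)/C(k) with A=k + 1, B=k + 5, C=k + 5/2.
Set up (k + 1)·f(k+1) − (k + 4)·f(k) − (k + 5/2) = 0.
From deg A=1, deg B=1, deg C=1: d=3.
Solve for f: f(k) = k*(k + 2)*(k + 4)/6 (degree 3 ≤ 3).
So s_k = (B(k−1)f/C)·t_k = (k*(k + 2)*(k + 4)**2/(3*(2*k + 5)))·t_k = 2*k*(k + 4)/(3*(k**2 + 4*k + 3)).
Verify: 2*(2*k + 5)/(k**4 + 10*k**3 + 35*k**2 + 50*k + 24) matches t_k.
Σ_(k=0)^(3) t_k = s_(4) − s_(0) = 64/105 − (0) = 64/105.

Σ = 64/105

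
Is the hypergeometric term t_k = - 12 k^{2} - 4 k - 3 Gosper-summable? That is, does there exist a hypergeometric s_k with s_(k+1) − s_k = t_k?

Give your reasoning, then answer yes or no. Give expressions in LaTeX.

Compute t_(k+1)/t_k: get (12*k**2 + 28*k + 19)/(12*k**2 + 4*k + 3).
Gosper form: A/B · C(k+1)/C(k) with A=1, B=1, C=k**2 + k/3 + 1/4.
Solve (1)·f(k+1) − (1)·f(k) = k**2 + k/3 + 1/4.
Bound: deg f ≤ 3.
Coefficient equations give f(k) = k*(4*k**2 - 4*k + 3)/12.
Certificate R = B(k−1)f/C = k*(4*k**2 - 4*k + 3)/(12*k**2 + 4*k + 3) gives s_k = k*(-4*k**2 + 4*k - 3).
Verify: -12*k**2 - 4*k - 3 matches t_k.

Yes. s_k = k \left(- 4 k^{2} + 4 k - 3\right).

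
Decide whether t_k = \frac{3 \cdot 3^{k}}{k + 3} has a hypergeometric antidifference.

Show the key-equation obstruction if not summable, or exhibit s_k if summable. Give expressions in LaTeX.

r(k) = 3*(k + 3)/(k + 4) after simplifying.
Factor: A=3*k + 9; B=k + 4; C=1.
Key eq: (3*k + 9)·f(k+1) = (k + 3)·f(k) + (1).
From deg A=1, deg B=1, deg C=0: d=-1.
Bound -1 < 0, so the key equation has no polynomial solution.

No. Not Gosper-summable.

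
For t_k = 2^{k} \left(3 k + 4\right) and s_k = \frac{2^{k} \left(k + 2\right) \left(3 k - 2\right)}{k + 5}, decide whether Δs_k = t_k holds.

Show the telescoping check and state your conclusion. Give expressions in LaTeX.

s_(k+1) = 2**(k + 1)*(k + 3)*(3*k + 1)/(k + 6)
s_(k+1) − s_k = 2**k*(3*k**3 + 28*k**2 + 86*k + 54)/(k**2 + 11*k + 30)
(s_(k+1) − s_k) − t_k = 2**k*(-9*k**2 - 48*k - 66)/(k**2 + 11*k + 30)

Invalid: residual \frac{2^{k} \left(- 9 k^{2} - 48 k - 66\right)}{k^{2} + 11 k + 30} ≠ 0.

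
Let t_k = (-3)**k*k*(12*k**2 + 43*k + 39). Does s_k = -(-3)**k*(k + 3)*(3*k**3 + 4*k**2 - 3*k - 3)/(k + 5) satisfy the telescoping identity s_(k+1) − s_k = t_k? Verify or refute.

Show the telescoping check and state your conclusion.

Invalid: residual (-3)**k*(-24*k**4 - 212*k**3 - 516*k**2 - 384*k + 6)/(k**2 + 11*k + 30) ≠ 0.

s_(k+1) = 3*(-3)**k*(3*k**4 + 25*k**3 + 66*k**2 + 57*k + 4)/(k + 6)
s_(k+1) − s_k = (-3)**k*(12*k**5 + 151*k**4 + 660*k**3 + 1203*k**2 + 786*k + 6)/(k**2 + 11*k + 30)
(s_(k+1) − s_k) − t_k = (-3)**k*(-24*k**4 - 212*k**3 - 516*k**2 - 384*k + 6)/(k**2 + 11*k + 30)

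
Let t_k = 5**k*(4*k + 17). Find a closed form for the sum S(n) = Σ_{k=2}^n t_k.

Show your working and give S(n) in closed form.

S(n) = 5*5**n*n + 20*5**n - 125

Compute t_(k+1)/t_k: get 5*(4*k + 21)/(4*k + 17).
So A=5 and B=1, with C=k + 17/4.
f must satisfy (5)·f(k+1) − (1)·f(k) = k + 17/4.
d = 1 from the (0,0,1) case.
Solve for f: f(k) = (k + 3)/4 (degree 1 ≤ 1).
So s_k = (B(k−1)f/C)·t_k = ((k + 3)/(4*k + 17))·t_k = 5**k*(k + 3).
Check: Δs_k = 5**k*(4*k + 17). ✓
Σ_(k=2)^n t_k = s_(n+1) − s_(2) = (5**(n + 1)*(n + 4)) − (125), i.e. 5*5**n*n + 20*5**n - 125.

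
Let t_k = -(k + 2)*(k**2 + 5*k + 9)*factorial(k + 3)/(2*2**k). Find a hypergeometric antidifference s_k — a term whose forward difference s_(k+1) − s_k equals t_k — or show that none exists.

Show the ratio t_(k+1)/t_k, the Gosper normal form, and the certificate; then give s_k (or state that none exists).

Ratio r(k) = (k + 3)*(k + 4)*(5*k + (k + 1)**2 + 14)/(2*(k + 2)*(k**2 + 5*k + 9)).
A = k/2 + 2, B = 1, C = k**3 + 7*k**2 + 19*k + 18.
f must satisfy (k/2 + 2)·f(k+1) − (1)·f(k) = k**3 + 7*k**2 + 19*k + 18.
From deg A=1, deg B=0, deg C=3: d=2.
Solving with deg f ≤ 2: f(k) = 2*(k**2 + 3*k + 1).
R(k) = B(k−1)·f(k)/C(k) = 2*(k**2 + 3*k + 1)/((k + 2)*(k**2 + 5*k + 9)); s_k = R·t_k = -(k**2 + 3*k + 1)*factorial(k + 3)/2**k.
Check: Δs_k = -(k + 2)*(k**2 + 5*k + 9)*factorial(k + 3)/(2*2**k). ✓

s_k = -(k**2 + 3*k + 1)*factorial(k + 3)/2**k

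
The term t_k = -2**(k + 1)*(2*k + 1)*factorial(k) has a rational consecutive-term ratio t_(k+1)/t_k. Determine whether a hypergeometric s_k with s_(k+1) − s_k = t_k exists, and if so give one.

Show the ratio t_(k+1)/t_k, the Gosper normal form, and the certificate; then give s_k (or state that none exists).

s_k = -2**(k + 1)*factorial(k)

The ratio is 2*(k + 1)*(2*k + 3)/(2*k + 1).
A = 2*k + 2, B = 1, C = k + 1/2.
Set up (2*k + 2)·f(k+1) − (1)·f(k) − (k + 1/2) = 0.
Degrees (1,0,1) ⇒ d ≤ 0.
Match coefficients ⇒ f(k) = 1/2.
So s_k = (B(k−1)f/C)·t_k = (1/(2*k + 1))·t_k = -2**(k + 1)*factorial(k).
Verify: -2**(k + 1)*(2*k + 1)*factorial(k) matches t_k.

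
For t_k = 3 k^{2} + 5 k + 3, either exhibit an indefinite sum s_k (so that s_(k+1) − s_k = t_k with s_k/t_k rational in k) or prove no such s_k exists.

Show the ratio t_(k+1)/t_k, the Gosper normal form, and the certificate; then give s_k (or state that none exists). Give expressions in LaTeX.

s_k = k \left(k^{2} + k + 1\right)

Compute t_(k+1)/t_k: get (3*k**2 + 11*k + 11)/(3*k**2 + 5*k + 3).
Factor: A=1; B=1; C=k**2 + 5*k/3 + 1.
f must satisfy (1)·f(k+1) − (1)·f(k) = k**2 + 5*k/3 + 1.
From deg A=0, deg B=0, deg C=2: d=3.
Solve for f: f(k) = k*(k**2 + k + 1)/3 (degree 3 ≤ 3).
Certificate R = B(k−1)f/C = k*(k**2 + k + 1)/(3*k**2 + 5*k + 3) gives s_k = k*(k**2 + k + 1).
Check: Δs_k = 3*k**2 + 5*k + 3. ✓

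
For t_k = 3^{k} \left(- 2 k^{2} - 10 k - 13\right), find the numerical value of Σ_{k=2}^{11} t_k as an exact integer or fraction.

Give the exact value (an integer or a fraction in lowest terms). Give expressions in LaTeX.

Σ = -90344880

Step 1: r(k) = 3*(2*k**2 + 14*k + 25)/(2*k**2 + 10*k + 13).
Normal form (A,B,C) = (3, 1, k**2 + 5*k + 13/2).
Set up (3)·f(k+1) − (1)·f(k) − (k**2 + 5*k + 13/2) = 0.
Degrees (0,0,2) ⇒ d ≤ 2.
Match coefficients ⇒ f(k) = (k**2 + 2*k + 2)/2.
R(k) = B(k−1)·f(k)/C(k) = (k**2 + 2*k + 2)/(2*k**2 + 10*k + 13); s_k = R·t_k = 3**k*(-k**2 - 2*k - 2).
Check: Δs_k = 3**k*(-2*k**2 - 10*k - 13). ✓
Σ_(k=2)^(11) t_k = s_(12) − s_(2) = -90344970 − (-90) = -90344880.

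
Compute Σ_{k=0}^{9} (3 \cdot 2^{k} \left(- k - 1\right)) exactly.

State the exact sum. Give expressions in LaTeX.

Ratio r(k) = 2*(k + 2)/(k + 1).
Take A(k)=2, B(k)=1, C(k)=k + 1.
Solve (2)·f(k+1) − (1)·f(k) = k + 1.
deg f ≤ 1 (via 0,0,1).
Coefficient equations give f(k) = k - 1.
Then R = B(k−1)f/C = (k - 1)/(k + 1), so s_k = R(k)·t_k = 3*2**k*(1 - k).
s_(k+1) − s_k = 3*2**k*(-k - 1) = t_k.
Evaluate s at k=10 and k=0: -27648 and 3; difference -27651.

Σ = -27651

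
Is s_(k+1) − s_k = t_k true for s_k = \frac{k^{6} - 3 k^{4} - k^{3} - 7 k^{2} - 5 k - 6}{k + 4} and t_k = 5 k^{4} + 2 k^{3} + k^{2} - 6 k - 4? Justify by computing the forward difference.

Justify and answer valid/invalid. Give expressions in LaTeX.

Invalid: residual \frac{2 \left(- 4 k^{5} - 24 k^{4} - 8 k^{3} - k^{2} + 27 k + 13\right)}{k^{2} + 9 k + 20} ≠ 0.

s_(k+1) = (-5*k + (k + 1)**6 - 3*(k + 1)**4 - (k + 1)**3 - 7*(k + 1)**2 - 11)/(k + 5)
s_(k+1) − s_k = (5*k**6 + 39*k**5 + 71*k**4 + 27*k**3 - 40*k**2 - 102*k - 54)/(k**2 + 9*k + 20)
(s_(k+1) − s_k) − t_k = 2*(-4*k**5 - 24*k**4 - 8*k**3 - k**2 + 27*k + 13)/(k**2 + 9*k + 20)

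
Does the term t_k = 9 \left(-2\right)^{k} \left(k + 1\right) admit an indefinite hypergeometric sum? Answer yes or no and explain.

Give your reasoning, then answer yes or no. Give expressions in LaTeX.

Step 1: r(k) = 2*(-k - 2)/(k + 1).
Factor: A=-2; B=1; C=k + 1.
Key eq: (-2)·f(k+1) = (1)·f(k) + (k + 1).
Degrees (0,0,1) ⇒ d ≤ 1.
Coefficient equations give f(k) = -(3*k + 1)/9.
Certificate R = B(k−1)f/C = -(3*k + 1)/(9*(k + 1)) gives s_k = (-2)**k*(-3*k - 1).
Verify: 9*(-2)**k*(k + 1) matches t_k.

Yes. s_k = \left(-2\right)^{k} \left(- 3 k - 1\right).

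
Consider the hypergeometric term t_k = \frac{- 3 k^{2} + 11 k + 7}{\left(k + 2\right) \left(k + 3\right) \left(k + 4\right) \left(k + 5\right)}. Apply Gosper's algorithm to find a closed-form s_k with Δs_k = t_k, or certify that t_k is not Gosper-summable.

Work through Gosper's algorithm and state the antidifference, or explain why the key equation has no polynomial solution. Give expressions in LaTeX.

The ratio is (k + 2)*(11*k - 3*(k + 1)**2 + 18)/((k + 6)*(-3*k**2 + 11*k + 7)).
Normal form (A,B,C) = (k + 2, k + 6, k**2 - 11*k/3 - 7/3).
f must satisfy (k + 2)·f(k+1) − (k + 5)·f(k) = k**2 - 11*k/3 - 7/3.
From deg A=1, deg B=1, deg C=2: d=3.
A polynomial solution: f(k) = k*(k**2 - 63*k - 22)/72.
Get s_k = R·t_k = k*(-k**2 + 63*k + 22)/(24*(k + 2)*(k + 3)*(k + 4)) with R(k) = B(k−1)f(k)/C(k) = k*(k + 5)*(k**2 - 63*k - 22)/(24*(3*k**2 - 11*k - 7)).
Δs = (-3*k**2 + 11*k + 7)/(k**4 + 14*k**3 + 71*k**2 + 154*k + 120), as required.

s_k = \frac{k \left(- k^{2} + 63 k + 22\right)}{24 \left(k + 2\right) \left(k + 3\right) \left(k + 4\right)}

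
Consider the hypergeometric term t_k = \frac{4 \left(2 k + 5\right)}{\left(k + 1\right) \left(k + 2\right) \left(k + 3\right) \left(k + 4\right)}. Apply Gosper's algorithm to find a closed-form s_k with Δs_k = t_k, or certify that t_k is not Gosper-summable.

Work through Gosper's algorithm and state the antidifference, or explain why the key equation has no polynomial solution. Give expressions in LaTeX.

s_k = \frac{4 k \left(k + 4\right)}{3 \left(k^{2} + 4 k + 3\right)}

Step 1: r(k) = (k + 1)*(2*k + 7)/((k + 5)*(2*k + 5)).
Take A(k)=k + 1, B(k)=k + 5, C(k)=k + 5/2.
Need (k + 1)·f(k+1) − (k + 4)·f(k) = k + 5/2.
Degrees (1,1,1) ⇒ d ≤ 3.
Solving with deg f ≤ 3: f(k) = k*(k + 2)*(k + 4)/6.
Certificate R = B(k−1)f/C = k*(k + 2)*(k + 4)**2/(3*(2*k + 5)) gives s_k = 4*k*(k + 4)/(3*(k**2 + 4*k + 3)).
Check: Δs_k = 4*(2*k + 5)/(k**4 + 10*k**3 + 35*k**2 + 50*k + 24). ✓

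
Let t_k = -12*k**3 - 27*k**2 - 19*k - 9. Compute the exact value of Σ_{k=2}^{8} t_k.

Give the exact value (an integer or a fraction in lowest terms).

Σ = -21749

t_(k+1)/t_k = (12*k**3 + 63*k**2 + 109*k + 67)/(12*k**3 + 27*k**2 + 19*k + 9).
Gosper form: A/B · C(k+1)/C(k) with A=1, B=1, C=k**3 + 9*k**2/4 + 19*k/12 + 3/4.
Set up (1)·f(k+1) − (1)·f(k) − (k**3 + 9*k**2/4 + 19*k/12 + 3/4) = 0.
Degrees (0,0,3) ⇒ d ≤ 4.
Match coefficients ⇒ f(k) = k*(3*k**3 + 3*k**2 - k + 4)/12.
Then R = B(k−1)f/C = k*(3*k**3 + 3*k**2 - k + 4)/(12*k**3 + 27*k**2 + 19*k + 9), so s_k = R(k)·t_k = k*(-3*k**3 - 3*k**2 + k - 4).
Δs = -12*k**3 - 27*k**2 - 19*k - 9, as required.
Evaluate s at k=9 and k=2: -21825 and -76; difference -21749.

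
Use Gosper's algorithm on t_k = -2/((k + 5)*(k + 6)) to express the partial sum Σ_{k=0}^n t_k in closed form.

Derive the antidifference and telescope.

Compute t_(k+1)/t_k: get (k + 5)/(k + 7).
A = k + 5, B = k + 7, C = 1.
Set up (k + 5)·f(k+1) − (k + 6)·f(k) − (1) = 0.
Degrees (1,1,0) ⇒ d ≤ 1.
Match coefficients ⇒ f(k) = k/5.
R(k) = B(k−1)·f(k)/C(k) = k*(k + 6)/5; s_k = R·t_k = -2*k/(5*k + 25).
Δs = -2/(k**2 + 11*k + 30), as required.
Telescope: S(n) = s_(n+1) − s_(0) = 2*(-n - 1)/(5*(n + 6)) − (0) = 2*(-n - 1)/(5*(n + 6)).

S(n) = 2*(-n - 1)/(5*(n + 6))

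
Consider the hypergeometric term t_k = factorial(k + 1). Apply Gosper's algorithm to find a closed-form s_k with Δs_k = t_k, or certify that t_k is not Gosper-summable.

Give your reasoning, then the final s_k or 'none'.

r(k) = k + 2 after simplifying.
A = k + 2, B = 1, C = 1.
Solve (k + 2)·f(k+1) − (1)·f(k) = 1.
Degrees (1,0,0) ⇒ d ≤ -1.
Negative degree bound (-1): no f exists, t_k not Gosper-summable.

no hypergeometric antidifference exists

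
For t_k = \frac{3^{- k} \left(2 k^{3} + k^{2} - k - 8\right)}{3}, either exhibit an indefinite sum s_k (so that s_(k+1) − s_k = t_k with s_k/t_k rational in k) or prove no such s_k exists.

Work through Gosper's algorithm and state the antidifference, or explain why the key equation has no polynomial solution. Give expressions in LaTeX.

Ratio r(k) = (-k + 2*(k + 1)**3 + (k + 1)**2 - 9)/(3*(2*k**3 + k**2 - k - 8)).
Gosper form: A/B · C(k+1)/C(k) with A=1/3, B=1, C=k**3 + k**2/2 - k/2 - 4.
f must satisfy (1/3)·f(k+1) − (1)·f(k) = k**3 + k**2/2 - k/2 - 4.
d = 3 from the (0,0,3) case.
Solving with deg f ≤ 3: f(k) = -3*(k**3 + 2*k**2 + 3*k - 1)/2.
Then R = B(k−1)f/C = -3*(k**3 + 2*k**2 + 3*k - 1)/(2*k**3 + k**2 - k - 8), so s_k = R(k)·t_k = (-k**3 - 2*k**2 - 3*k + 1)/3**k.
Check: Δs_k = (2*k**3 + k**2 - k - 8)/(3*3**k). ✓

s_k = 3^{- k} \left(- k^{3} - 2 k^{2} - 3 k + 1\right)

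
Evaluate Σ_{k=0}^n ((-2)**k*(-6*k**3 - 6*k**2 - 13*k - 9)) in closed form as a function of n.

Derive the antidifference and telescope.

S(n) = -4*(-2)**n*n**3 - 8*(-2)**n*n**2 - 10*(-2)**n*n - 8*(-2)**n - 1

r(k) = 2*(-6*k**3 - 24*k**2 - 43*k - 34)/(6*k**3 + 6*k**2 + 13*k + 9) after simplifying.
Normal form (A,B,C) = (-2, 1, k**3 + k**2 + 13*k/6 + 3/2).
Set up (-2)·f(k+1) − (1)·f(k) − (k**3 + k**2 + 13*k/6 + 3/2) = 0.
Degrees (0,0,3) ⇒ d ≤ 3.
Solve for f: f(k) = -(2*k**3 - 2*k**2 + 3*k + 1)/6 (degree 3 ≤ 3).
R(k) = B(k−1)·f(k)/C(k) = -(2*k**3 - 2*k**2 + 3*k + 1)/(6*k**3 + 6*k**2 + 13*k + 9); s_k = R·t_k = (-2)**k*(2*k**3 - 2*k**2 + 3*k + 1).
Check: Δs_k = (-2)**k*(-6*k**3 - 6*k**2 - 13*k - 9). ✓
Σ_(k=0)^n t_k = s_(n+1) − s_(0) = ((-2)**(n + 1)*(2*n**3 + 4*n**2 + 5*n + 4)) − (1), i.e. -4*(-2)**n*n**3 - 8*(-2)**n*n**2 - 10*(-2)**n*n - 8*(-2)**n - 1.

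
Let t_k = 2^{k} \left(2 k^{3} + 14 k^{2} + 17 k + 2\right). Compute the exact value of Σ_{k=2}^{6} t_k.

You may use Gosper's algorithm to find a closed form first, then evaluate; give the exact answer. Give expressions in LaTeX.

Σ = 97592

r(k) = 2*(2*k**3 + 20*k**2 + 51*k + 35)/(2*k**3 + 14*k**2 + 17*k + 2) after simplifying.
So A=2 and B=1, with C=k**3 + 7*k**2 + 17*k/2 + 1.
Solve (2)·f(k+1) − (1)·f(k) = k**3 + 7*k**2 + 17*k/2 + 1.
From deg A=0, deg B=0, deg C=3: d=3.
Match coefficients ⇒ f(k) = k*(2*k**2 + 2*k - 3)/2.
Certificate R = B(k−1)f/C = k*(2*k**2 + 2*k - 3)/(2*k**3 + 14*k**2 + 17*k + 2) gives s_k = 2**k*k*(2*k**2 + 2*k - 3).
Check: Δs_k = 2**k*(2*k**3 + 14*k**2 + 17*k + 2). ✓
Evaluate s at k=7 and k=2: 97664 and 72; difference 97592.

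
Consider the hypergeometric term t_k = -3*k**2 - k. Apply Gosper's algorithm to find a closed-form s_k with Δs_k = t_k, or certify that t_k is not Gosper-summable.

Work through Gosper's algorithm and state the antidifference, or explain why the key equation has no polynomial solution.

s_k = k**2*(1 - k)

Step 1: r(k) = (k + 3*(k + 1)**2 + 1)/(k*(3*k + 1)).
A = 1, B = 1, C = k**2 + k/3.
Need (1)·f(k+1) − (1)·f(k) = k**2 + k/3.
d = 3 from the (0,0,2) case.
Solve for f: f(k) = k**2*(k - 1)/3 (degree 3 ≤ 3).
Get s_k = R·t_k = k**2*(1 - k) with R(k) = B(k−1)f(k)/C(k) = k*(k - 1)/(3*k + 1).
Verify: k*(-3*k - 1) matches t_k.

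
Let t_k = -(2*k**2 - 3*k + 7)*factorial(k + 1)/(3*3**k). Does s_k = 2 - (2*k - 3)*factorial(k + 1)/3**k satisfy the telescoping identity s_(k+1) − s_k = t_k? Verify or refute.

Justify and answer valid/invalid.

Valid: the claim telescopes to t_k.

s_(k+1) = -3**(-k - 1)*(2*k - 1)*factorial(k + 2) + 2
s_(k+1) − s_k = -(2*k**2 - 3*k + 7)*factorial(k + 1)/(3*3**k)
(s_(k+1) − s_k) − t_k = 0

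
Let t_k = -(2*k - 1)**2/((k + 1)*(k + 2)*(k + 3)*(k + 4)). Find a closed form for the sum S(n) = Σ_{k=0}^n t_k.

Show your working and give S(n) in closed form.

S(n) = (-n**3 - n**2 - 2*n - 2)/(2*(n**3 + 9*n**2 + 26*n + 24))

The ratio is (k + 1)*(2*k + 1)**2/((k + 5)*(2*k - 1)**2).
Gosper form: A/B · C(k+1)/C(k) with A=k + 1, B=k + 5, C=k**2 - k + 1/4.
Set up (k + 1)·f(k+1) − (k + 4)·f(k) − (k**2 - k + 1/4) = 0.
deg f ≤ 3 (via 1,1,2).
Match coefficients ⇒ f(k) = k*(k**2 - 2*k + 3)/8.
Then R = B(k−1)f/C = k*(k + 4)*(k**2 - 2*k + 3)/(2*(2*k - 1)**2), so s_k = R(k)·t_k = k*(-k**2 + 2*k - 3)/(2*(k**3 + 6*k**2 + 11*k + 6)).
s_(k+1) − s_k = (-4*k**2 + 4*k - 1)/(k**4 + 10*k**3 + 35*k**2 + 50*k + 24) = t_k.
s_(n+1) = (-n**3 - n**2 - 2*n - 2)/(2*(n**3 + 9*n**2 + 26*n + 24)) and s_(0) = 0, so S(n) = (-n**3 - n**2 - 2*n - 2)/(2*(n**3 + 9*n**2 + 26*n + 24)).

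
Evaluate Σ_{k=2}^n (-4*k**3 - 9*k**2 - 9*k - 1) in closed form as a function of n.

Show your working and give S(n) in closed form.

The ratio is (4*k**3 + 21*k**2 + 39*k + 23)/(4*k**3 + 9*k**2 + 9*k + 1).
Normal form (A,B,C) = (1, 1, k**3 + 9*k**2/4 + 9*k/4 + 1/4).
Key eq: (1)·f(k+1) = (1)·f(k) + (k**3 + 9*k**2/4 + 9*k/4 + 1/4).
d = 4 from the (0,0,3) case.
A polynomial solution: f(k) = k*(k**3 + k**2 + k - 2)/4.
Get s_k = R·t_k = k*(-k**3 - k**2 - k + 2) with R(k) = B(k−1)f(k)/C(k) = k*(k**3 + k**2 + k - 2)/(4*k**3 + 9*k**2 + 9*k + 1).
Δs = -4*k**3 - 9*k**2 - 9*k - 1, as required.
Telescope: S(n) = s_(n+1) − s_(2) = -n**4 - 5*n**3 - 10*n**2 - 7*n - 1 − (-24) = -n**4 - 5*n**3 - 10*n**2 - 7*n + 23.

S(n) = -n**4 - 5*n**3 - 10*n**2 - 7*n + 23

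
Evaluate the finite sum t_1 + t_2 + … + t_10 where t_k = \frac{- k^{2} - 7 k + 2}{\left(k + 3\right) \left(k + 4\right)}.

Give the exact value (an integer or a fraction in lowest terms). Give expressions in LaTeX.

Σ = -15/2

r(k) = (k + 3)*(7*k + (k + 1)**2 + 5)/((k + 5)*(k**2 + 7*k - 2)) after simplifying.
Take A(k)=k + 3, B(k)=k + 5, C(k)=k**2 + 7*k - 2.
Need (k + 3)·f(k+1) − (k + 4)·f(k) = k**2 + 7*k - 2.
Bound: deg f ≤ 2.
Coefficient equations give f(k) = k*(3*k - 5)/3.
Certificate R = B(k−1)f/C = k*(k + 4)*(3*k - 5)/(3*(k**2 + 7*k - 2)) gives s_k = k*(5 - 3*k)/(3*(k + 3)).
Check: Δs_k = (-k**2 - 7*k + 2)/(k**2 + 7*k + 12). ✓
Σ_(k=1)^(10) t_k = s_(11) − s_(1) = -22/3 − (1/6) = -15/2.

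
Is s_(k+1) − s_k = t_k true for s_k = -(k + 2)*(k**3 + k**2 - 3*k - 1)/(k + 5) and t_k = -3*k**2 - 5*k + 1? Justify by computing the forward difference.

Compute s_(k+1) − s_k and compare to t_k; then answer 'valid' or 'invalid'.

Invalid: residual 3*(2*k**3 + 19*k**2 + 27*k - 4)/(k**2 + 11*k + 30) ≠ 0.

s_(k+1) = (k + 3)*(3*k - (k + 1)**3 - (k + 1)**2 + 4)/(k + 6)
s_(k+1) − s_k = (-3*k**4 - 32*k**3 - 87*k**2 - 58*k + 18)/(k**2 + 11*k + 30)
(s_(k+1) − s_k) − t_k = 3*(2*k**3 + 19*k**2 + 27*k - 4)/(k**2 + 11*k + 30)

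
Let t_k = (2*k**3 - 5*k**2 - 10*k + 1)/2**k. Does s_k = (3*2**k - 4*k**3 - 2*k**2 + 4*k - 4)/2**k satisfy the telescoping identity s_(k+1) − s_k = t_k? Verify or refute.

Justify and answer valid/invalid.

valid (s_(k+1) − s_k reduces to t_k)

s_(k+1) = (3*2**k + 2*k - 2*(k + 1)**3 - (k + 1)**2)/2**k
s_(k+1) − s_k = (2*k**3 - 5*k**2 - 10*k + 1)/2**k
(s_(k+1) − s_k) − t_k = 0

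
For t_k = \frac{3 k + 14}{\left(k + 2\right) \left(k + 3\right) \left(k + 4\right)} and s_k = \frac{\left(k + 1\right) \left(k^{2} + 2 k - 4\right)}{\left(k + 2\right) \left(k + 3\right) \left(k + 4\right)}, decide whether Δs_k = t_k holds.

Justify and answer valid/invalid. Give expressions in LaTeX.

s_(k+1) = (k + 2)*(2*k + (k + 1)**2 - 2)/((k + 3)*(k + 4)*(k + 5))
s_(k+1) − s_k = 2*(3*k**2 + 13*k + 8)/(k**4 + 14*k**3 + 71*k**2 + 154*k + 120)
(s_(k+1) − s_k) − t_k = 3*(k**2 - k - 18)/(k**4 + 14*k**3 + 71*k**2 + 154*k + 120)

Invalid: residual \frac{3 \left(k^{2} - k - 18\right)}{k^{4} + 14 k^{3} + 71 k^{2} + 154 k + 120} ≠ 0.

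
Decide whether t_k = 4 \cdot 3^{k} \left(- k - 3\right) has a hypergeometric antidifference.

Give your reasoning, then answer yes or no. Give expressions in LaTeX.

Step 1: r(k) = 3*(k + 4)/(k + 3).
So A=3 and B=1, with C=k + 3.
Key eq: (3)·f(k+1) = (1)·f(k) + (k + 3).
Degrees (0,0,1) ⇒ d ≤ 1.
Solve for f: f(k) = (2*k + 3)/4 (degree 1 ≤ 1).
Certificate R = B(k−1)f/C = (2*k + 3)/(4*(k + 3)) gives s_k = 3**k*(-2*k - 3).
Verify: 4*3**k*(-k - 3) matches t_k.

Yes. s_k = 3^{k} \left(- 2 k - 3\right).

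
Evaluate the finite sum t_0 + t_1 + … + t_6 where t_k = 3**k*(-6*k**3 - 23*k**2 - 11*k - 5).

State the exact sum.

Σ = -2014223

Ratio r(k) = 3*(6*k**3 + 41*k**2 + 75*k + 45)/(6*k**3 + 23*k**2 + 11*k + 5).
Gosper form: A/B · C(k+1)/C(k) with A=3, B=1, C=k**3 + 23*k**2/6 + 11*k/6 + 5/6.
Set up (3)·f(k+1) − (1)·f(k) − (k**3 + 23*k**2/6 + 11*k/6 + 5/6) = 0.
d = 3 from the (0,0,3) case.
Match coefficients ⇒ f(k) = (3*k**3 - 2*k**2 - 2*k + 4)/6.
Certificate R = B(k−1)f/C = (3*k**3 - 2*k**2 - 2*k + 4)/(6*k**3 + 23*k**2 + 11*k + 5) gives s_k = 3**k*(-3*k**3 + 2*k**2 + 2*k - 4).
Verify: 3**k*(-6*k**3 - 23*k**2 - 11*k - 5) matches t_k.
Evaluate s at k=7 and k=0: -2014227 and -4; difference -2014223.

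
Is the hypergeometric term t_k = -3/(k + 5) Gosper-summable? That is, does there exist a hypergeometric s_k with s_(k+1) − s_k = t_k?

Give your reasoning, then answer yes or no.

Step 1: r(k) = (k + 5)/(k + 6).
So A=k + 5 and B=k + 6, with C=1.
Set up (k + 5)·f(k+1) − (k + 5)·f(k) − (1) = 0.
Degrees (1,1,0) ⇒ d ≤ 0.
Write f(k) = c0. Then LHS − RHS = -1, requiring -1 = 0: contradictory. No certificate.

No — key equation has no polynomial f.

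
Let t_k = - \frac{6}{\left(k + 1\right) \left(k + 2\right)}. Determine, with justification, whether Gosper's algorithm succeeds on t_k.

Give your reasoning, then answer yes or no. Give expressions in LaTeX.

Yes. s_k = - \frac{6 k}{k + 1}.

r(k) = (k + 1)/(k + 3) after simplifying.
Gosper form: A/B · C(k+1)/C(k) with A=k + 1, B=k + 3, C=1.
f must satisfy (k + 1)·f(k+1) − (k + 2)·f(k) = 1.
deg f ≤ 1 (via 1,1,0).
Solve for f: f(k) = k (degree 1 ≤ 1).
So s_k = (B(k−1)f/C)·t_k = (k*(k + 2))·t_k = -6*k/(k + 1).
Δs = -6/(k**2 + 3*k + 2), as required.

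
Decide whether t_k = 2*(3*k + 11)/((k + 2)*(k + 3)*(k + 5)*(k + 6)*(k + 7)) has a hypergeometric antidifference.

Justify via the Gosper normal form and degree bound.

Compute t_(k+1)/t_k: get (k + 2)*(k + 5)*(3*k + 14)/((k + 4)*(k + 8)*(3*k + 11)).
Normal form (A,B,C) = (k + 2, k + 8, k**2 + 23*k/3 + 44/3).
Key eq: (k + 2)·f(k+1) = (k + 7)·f(k) + (k**2 + 23*k/3 + 44/3).
d = 5 from the (1,1,2) case.
A polynomial solution: f(k) = k*(k + 3)*(k + 4)*(k**2 + 13*k + 52)/180.
So s_k = (B(k−1)f/C)·t_k = (k*(k + 3)*(k + 7)*(k**2 + 13*k + 52)/(60*(3*k + 11)))·t_k = k*(k**2 + 13*k + 52)/(30*(k**3 + 13*k**2 + 52*k + 60)).
Δs = 2*(3*k + 11)/(k**5 + 23*k**4 + 203*k**3 + 853*k**2 + 1692*k + 1260), as required.

Yes. s_k = k*(k**2 + 13*k + 52)/(30*(k**3 + 13*k**2 + 52*k + 60)).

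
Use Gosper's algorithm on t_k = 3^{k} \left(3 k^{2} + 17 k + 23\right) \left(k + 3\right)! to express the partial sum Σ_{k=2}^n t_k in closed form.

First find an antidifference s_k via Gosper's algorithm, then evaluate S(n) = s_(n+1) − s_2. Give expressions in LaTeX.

Compute t_(k+1)/t_k: get 3*(3*k**3 + 35*k**2 + 135*k + 172)/(3*k**2 + 17*k + 23).
Gosper form: A/B · C(k+1)/C(k) with A=3*k + 12, B=1, C=k**2 + 17*k/3 + 23/3.
f must satisfy (3*k + 12)·f(k+1) − (1)·f(k) = k**2 + 17*k/3 + 23/3.
d = 1 from the (1,0,2) case.
Coefficient equations give f(k) = (k + 1)/3.
Get s_k = R·t_k = 3**k*(k + 1)*factorial(k + 3) with R(k) = B(k−1)f(k)/C(k) = (k + 1)/(3*k**2 + 17*k + 23).
Verify: 3**k*(3*k**2 + 17*k + 23)*factorial(k + 3) matches t_k.
Telescope: S(n) = s_(n+1) − s_(2) = 3**(n + 1)*(n + 2)*factorial(n + 4) − (3240) = 3*3**n*n*factorial(n + 4) + 6*3**n*factorial(n + 4) - 3240.

S(n) = 3 \cdot 3^{n} n \left(n + 4\right)! + 6 \cdot 3^{n} \left(n + 4\right)! - 3240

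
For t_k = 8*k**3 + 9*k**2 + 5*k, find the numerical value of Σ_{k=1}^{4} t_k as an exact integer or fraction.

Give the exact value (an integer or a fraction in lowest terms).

The ratio is (8*k**3 + 33*k**2 + 47*k + 22)/(k*(8*k**2 + 9*k + 5)).
Take A(k)=1, B(k)=1, C(k)=k**3 + 9*k**2/8 + 5*k/8.
Solve (1)·f(k+1) − (1)·f(k) = k**3 + 9*k**2/8 + 5*k/8.
Degrees (0,0,3) ⇒ d ≤ 4.
Solving with deg f ≤ 4: f(k) = k*(k - 1)*(2*k**2 + k + 1)/8.
Then R = B(k−1)f/C = (k - 1)*(2*k**2 + k + 1)/(8*k**2 + 9*k + 5), so s_k = R(k)·t_k = 2*k**4 - k**3 - k.
Δs = k*(8*k**2 + 9*k + 5), as required.
Sum = s_(5) − s_(1); s_(5) = 1120, s_(1) = 0 ⇒ 1120.

Σ = 1120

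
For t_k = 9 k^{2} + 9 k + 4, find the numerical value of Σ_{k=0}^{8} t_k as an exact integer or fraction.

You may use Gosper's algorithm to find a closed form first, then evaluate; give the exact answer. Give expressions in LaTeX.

Ratio r(k) = (9*k**2 + 27*k + 22)/(9*k**2 + 9*k + 4).
Take A(k)=1, B(k)=1, C(k)=k**2 + k + 4/9.
f must satisfy (1)·f(k+1) − (1)·f(k) = k**2 + k + 4/9.
From deg A=0, deg B=0, deg C=2: d=3.
Solving with deg f ≤ 3: f(k) = k*(3*k**2 + 1)/9.
Certificate R = B(k−1)f/C = k*(3*k**2 + 1)/(9*k**2 + 9*k + 4) gives s_k = 3*k**3 + k.
Δs = 9*k**2 + 9*k + 4, as required.
Telescoping: Σ = s_(9) − s_(0) = 2196 − (0) = 2196.

Σ = 2196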